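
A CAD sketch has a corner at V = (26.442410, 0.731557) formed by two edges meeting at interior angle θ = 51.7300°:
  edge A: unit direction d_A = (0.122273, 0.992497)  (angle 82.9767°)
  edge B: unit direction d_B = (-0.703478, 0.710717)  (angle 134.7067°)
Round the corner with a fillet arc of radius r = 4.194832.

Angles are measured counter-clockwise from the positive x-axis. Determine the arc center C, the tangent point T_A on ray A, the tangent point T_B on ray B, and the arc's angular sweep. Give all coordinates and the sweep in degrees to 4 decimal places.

bisector direction at 108.8417° = (-0.322955,0.946414)
center distance |VC| = r/sin(θ/2) = 4.194832/sin(25.8650°) = 9.615612
C = V + |VC|·bis = (23.3370,9.8319)
T_A = V + ((C−V)·d_A)·d_A = V + 8.6524·d_A = (27.5004,9.3190)
T_B = V + ((C−V)·d_B)·d_B = V + 8.6524·d_B = (20.3557,6.8809)
sweep = 180° − θ = 128.2700°

center=(23.3370,9.8319) T_A=(27.5004,9.3190) T_B=(20.3557,6.8809) sweep=128.2700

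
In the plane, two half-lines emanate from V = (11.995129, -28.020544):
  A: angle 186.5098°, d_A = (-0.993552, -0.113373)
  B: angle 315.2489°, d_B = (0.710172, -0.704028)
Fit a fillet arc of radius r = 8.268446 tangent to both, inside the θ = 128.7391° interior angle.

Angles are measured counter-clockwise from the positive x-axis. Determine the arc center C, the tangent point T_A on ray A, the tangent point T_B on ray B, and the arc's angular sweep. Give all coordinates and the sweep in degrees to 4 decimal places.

center=(8.9911,-36.6854) T_A=(8.0537,-28.4703) T_B=(14.8124,-30.8134) sweep=51.2609

bisector direction at 250.8794° = (-0.327558,-0.944831)
center distance |VC| = r/sin(θ/2) = 8.268446/sin(64.3696°) = 9.170830
C = V + |VC|·bis = (8.9911,-36.6854)
T_A = V + ((C−V)·d_A)·d_A = V + 3.9670·d_A = (8.0537,-28.4703)
T_B = V + ((C−V)·d_B)·d_B = V + 3.9670·d_B = (14.8124,-30.8134)
sweep = 180° − θ = 51.2609°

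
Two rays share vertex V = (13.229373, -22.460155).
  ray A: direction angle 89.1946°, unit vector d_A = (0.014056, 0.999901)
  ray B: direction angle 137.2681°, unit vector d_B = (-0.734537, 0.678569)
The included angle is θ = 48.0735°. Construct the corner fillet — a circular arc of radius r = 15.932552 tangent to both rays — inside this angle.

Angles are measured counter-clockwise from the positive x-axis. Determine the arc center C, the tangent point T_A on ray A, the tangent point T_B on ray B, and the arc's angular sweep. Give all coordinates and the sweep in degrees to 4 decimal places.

center=(-2.1995,13.4837) T_A=(13.7315,13.2597) T_B=(-13.0108,1.7806) sweep=131.9265

bisector direction at 113.2314° = (-0.394445,0.918920)
center distance |VC| = r/sin(θ/2) = 15.932552/sin(24.0368°) = 39.115324
C = V + |VC|·bis = (-2.1995,13.4837)
T_A = V + ((C−V)·d_A)·d_A = V + 35.7234·d_A = (13.7315,13.2597)
T_B = V + ((C−V)·d_B)·d_B = V + 35.7234·d_B = (-13.0108,1.7806)
sweep = 180° − θ = 131.9265°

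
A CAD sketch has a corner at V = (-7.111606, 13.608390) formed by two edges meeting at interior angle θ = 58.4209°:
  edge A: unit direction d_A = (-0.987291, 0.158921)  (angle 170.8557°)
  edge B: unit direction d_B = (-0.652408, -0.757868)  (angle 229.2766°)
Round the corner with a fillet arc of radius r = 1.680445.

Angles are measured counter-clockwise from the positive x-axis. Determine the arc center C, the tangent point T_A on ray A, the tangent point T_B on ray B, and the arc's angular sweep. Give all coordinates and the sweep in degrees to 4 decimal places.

bisector direction at 200.0662° = (-0.939297,-0.343105)
center distance |VC| = r/sin(θ/2) = 1.680445/sin(29.2105°) = 3.443402
C = V + |VC|·bis = (-10.3460,12.4269)
T_A = V + ((C−V)·d_A)·d_A = V + 3.0055·d_A = (-10.0789,14.0860)
T_B = V + ((C−V)·d_B)·d_B = V + 3.0055·d_B = (-9.0724,11.3306)
sweep = 180° − θ = 121.5791°

center=(-10.3460,12.4269) T_A=(-10.0789,14.0860) T_B=(-9.0724,11.3306) sweep=121.5791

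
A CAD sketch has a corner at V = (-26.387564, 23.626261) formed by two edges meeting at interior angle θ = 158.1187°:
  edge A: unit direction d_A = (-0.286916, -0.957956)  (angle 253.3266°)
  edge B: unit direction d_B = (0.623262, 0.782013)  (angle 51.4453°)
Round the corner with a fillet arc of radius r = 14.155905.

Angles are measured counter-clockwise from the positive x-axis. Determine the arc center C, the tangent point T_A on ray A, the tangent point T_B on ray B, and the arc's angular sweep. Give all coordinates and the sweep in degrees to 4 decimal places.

bisector direction at 332.3859° = (0.886090,-0.463513)
center distance |VC| = r/sin(θ/2) = 14.155905/sin(79.0593°) = 14.417961
C = V + |VC|·bis = (-13.6120,16.9433)
T_A = V + ((C−V)·d_A)·d_A = V + 2.7364·d_A = (-27.1727,21.0049)
T_B = V + ((C−V)·d_B)·d_B = V + 2.7364·d_B = (-24.6821,25.7662)
sweep = 180° − θ = 21.8813°

center=(-13.6120,16.9433) T_A=(-27.1727,21.0049) T_B=(-24.6821,25.7662) sweep=21.8813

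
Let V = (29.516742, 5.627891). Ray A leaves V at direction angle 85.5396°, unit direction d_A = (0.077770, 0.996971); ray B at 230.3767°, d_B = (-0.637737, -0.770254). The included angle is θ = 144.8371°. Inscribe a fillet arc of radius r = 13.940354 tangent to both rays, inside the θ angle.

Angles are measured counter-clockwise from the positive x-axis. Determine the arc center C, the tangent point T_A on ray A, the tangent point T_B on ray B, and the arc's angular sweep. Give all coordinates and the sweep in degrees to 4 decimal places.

center=(15.9621,11.1158) T_A=(29.8603,10.0317) T_B=(26.6997,2.2255) sweep=35.1629

bisector direction at 157.9582° = (-0.926910,0.375284)
center distance |VC| = r/sin(θ/2) = 13.940354/sin(72.4185°) = 14.623436
C = V + |VC|·bis = (15.9621,11.1158)
T_A = V + ((C−V)·d_A)·d_A = V + 4.4172·d_A = (29.8603,10.0317)
T_B = V + ((C−V)·d_B)·d_B = V + 4.4172·d_B = (26.6997,2.2255)
sweep = 180° − θ = 35.1629°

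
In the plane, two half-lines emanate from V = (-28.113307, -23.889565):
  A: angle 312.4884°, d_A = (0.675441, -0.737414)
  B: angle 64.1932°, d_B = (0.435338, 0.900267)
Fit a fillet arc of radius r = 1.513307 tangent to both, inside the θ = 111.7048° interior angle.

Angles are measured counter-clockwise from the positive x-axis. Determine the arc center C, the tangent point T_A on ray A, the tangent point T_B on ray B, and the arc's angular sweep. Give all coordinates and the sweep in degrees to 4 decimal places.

center=(-26.3041,-23.6243) T_A=(-27.4200,-24.6465) T_B=(-27.6665,-22.9655) sweep=68.2952

bisector direction at 8.3408° = (0.989423,0.145061)
center distance |VC| = r/sin(θ/2) = 1.513307/sin(55.8524°) = 1.828561
C = V + |VC|·bis = (-26.3041,-23.6243)
T_A = V + ((C−V)·d_A)·d_A = V + 1.0264·d_A = (-27.4200,-24.6465)
T_B = V + ((C−V)·d_B)·d_B = V + 1.0264·d_B = (-27.6665,-22.9655)
sweep = 180° − θ = 68.2952°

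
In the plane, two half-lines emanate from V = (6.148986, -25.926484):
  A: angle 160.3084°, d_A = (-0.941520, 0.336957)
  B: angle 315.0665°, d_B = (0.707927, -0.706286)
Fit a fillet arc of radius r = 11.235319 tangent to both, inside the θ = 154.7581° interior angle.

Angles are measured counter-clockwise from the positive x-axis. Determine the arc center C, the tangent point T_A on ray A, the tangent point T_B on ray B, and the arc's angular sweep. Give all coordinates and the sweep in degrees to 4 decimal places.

bisector direction at 237.6875° = (-0.534537,-0.845145)
center distance |VC| = r/sin(θ/2) = 11.235319/sin(77.3791°) = 11.513521
C = V + |VC|·bis = (-0.0054,-35.6571)
T_A = V + ((C−V)·d_A)·d_A = V + 2.5157·d_A = (3.7804,-25.0788)
T_B = V + ((C−V)·d_B)·d_B = V + 2.5157·d_B = (7.9299,-27.7033)
sweep = 180° − θ = 25.2419°

center=(-0.0054,-35.6571) T_A=(3.7804,-25.0788) T_B=(7.9299,-27.7033) sweep=25.2419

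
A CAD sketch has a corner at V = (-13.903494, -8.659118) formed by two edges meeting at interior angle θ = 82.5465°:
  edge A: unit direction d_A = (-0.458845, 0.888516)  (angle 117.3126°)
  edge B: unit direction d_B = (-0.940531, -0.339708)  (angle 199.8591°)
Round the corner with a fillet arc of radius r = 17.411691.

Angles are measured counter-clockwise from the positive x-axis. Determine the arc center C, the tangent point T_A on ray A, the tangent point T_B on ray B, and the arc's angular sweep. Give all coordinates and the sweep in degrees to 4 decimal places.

center=(-38.4766,0.9780) T_A=(-23.0061,8.9673) T_B=(-32.5617,-15.3982) sweep=97.4535

bisector direction at 158.5859° = (-0.930966,0.365107)
center distance |VC| = r/sin(θ/2) = 17.411691/sin(41.2732°) = 26.395314
C = V + |VC|·bis = (-38.4766,0.9780)
T_A = V + ((C−V)·d_A)·d_A = V + 19.8380·d_A = (-23.0061,8.9673)
T_B = V + ((C−V)·d_B)·d_B = V + 19.8380·d_B = (-32.5617,-15.3982)
sweep = 180° − θ = 97.4535°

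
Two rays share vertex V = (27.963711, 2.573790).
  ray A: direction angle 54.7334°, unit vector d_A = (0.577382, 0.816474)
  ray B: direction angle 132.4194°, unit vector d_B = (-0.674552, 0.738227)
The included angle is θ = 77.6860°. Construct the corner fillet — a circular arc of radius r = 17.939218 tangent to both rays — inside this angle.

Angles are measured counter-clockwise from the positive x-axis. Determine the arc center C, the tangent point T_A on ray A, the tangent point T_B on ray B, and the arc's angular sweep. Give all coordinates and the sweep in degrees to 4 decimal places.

center=(26.1795,31.1207) T_A=(40.8264,20.7629) T_B=(12.9363,19.0197) sweep=102.3140

bisector direction at 93.5764° = (-0.062379,0.998053)
center distance |VC| = r/sin(θ/2) = 17.939218/sin(38.8430°) = 28.602593
C = V + |VC|·bis = (26.1795,31.1207)
T_A = V + ((C−V)·d_A)·d_A = V + 22.2776·d_A = (40.8264,20.7629)
T_B = V + ((C−V)·d_B)·d_B = V + 22.2776·d_B = (12.9363,19.0197)
sweep = 180° − θ = 102.3140°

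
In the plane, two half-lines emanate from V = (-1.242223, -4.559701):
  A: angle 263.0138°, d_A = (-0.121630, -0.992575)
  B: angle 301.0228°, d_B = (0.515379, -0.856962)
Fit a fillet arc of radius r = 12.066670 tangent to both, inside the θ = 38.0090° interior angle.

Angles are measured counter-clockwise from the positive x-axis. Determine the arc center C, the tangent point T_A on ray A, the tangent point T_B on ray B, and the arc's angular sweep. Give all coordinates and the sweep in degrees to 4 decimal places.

center=(6.4735,-40.8025) T_A=(-5.5036,-39.3348) T_B=(16.8142,-34.5836) sweep=141.9910

bisector direction at 282.0183° = (0.208224,-0.978081)
center distance |VC| = r/sin(θ/2) = 12.066670/sin(19.0045°) = 37.054970
C = V + |VC|·bis = (6.4735,-40.8025)
T_A = V + ((C−V)·d_A)·d_A = V + 35.0352·d_A = (-5.5036,-39.3348)
T_B = V + ((C−V)·d_B)·d_B = V + 35.0352·d_B = (16.8142,-34.5836)
sweep = 180° − θ = 141.9910°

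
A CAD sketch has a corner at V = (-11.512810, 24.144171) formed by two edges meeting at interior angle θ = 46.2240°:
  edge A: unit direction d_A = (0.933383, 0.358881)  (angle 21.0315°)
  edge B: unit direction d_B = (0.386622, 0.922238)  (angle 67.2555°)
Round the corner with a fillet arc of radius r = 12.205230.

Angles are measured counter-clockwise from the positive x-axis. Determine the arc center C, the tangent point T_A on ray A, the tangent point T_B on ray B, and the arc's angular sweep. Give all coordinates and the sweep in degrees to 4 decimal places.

center=(10.8000,45.7997) T_A=(15.1802,34.4075) T_B=(-0.4561,50.5185) sweep=133.7760

bisector direction at 44.1435° = (0.717598,0.696458)
center distance |VC| = r/sin(θ/2) = 12.205230/sin(23.1120°) = 31.093770
C = V + |VC|·bis = (10.8000,45.7997)
T_A = V + ((C−V)·d_A)·d_A = V + 28.5982·d_A = (15.1802,34.4075)
T_B = V + ((C−V)·d_B)·d_B = V + 28.5982·d_B = (-0.4561,50.5185)
sweep = 180° − θ = 133.7760°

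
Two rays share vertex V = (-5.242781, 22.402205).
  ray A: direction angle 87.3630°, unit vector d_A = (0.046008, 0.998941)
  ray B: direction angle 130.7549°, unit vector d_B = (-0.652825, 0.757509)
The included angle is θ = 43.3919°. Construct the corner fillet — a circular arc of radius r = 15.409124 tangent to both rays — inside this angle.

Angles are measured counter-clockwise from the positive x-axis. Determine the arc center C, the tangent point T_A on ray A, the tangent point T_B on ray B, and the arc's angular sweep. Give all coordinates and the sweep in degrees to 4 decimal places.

center=(-18.8537,61.7995) T_A=(-3.4609,61.0906) T_B=(-30.5263,51.7401) sweep=136.6081

bisector direction at 109.0590° = (-0.326541,0.945183)
center distance |VC| = r/sin(θ/2) = 15.409124/sin(21.6959°) = 41.682209
C = V + |VC|·bis = (-18.8537,61.7995)
T_A = V + ((C−V)·d_A)·d_A = V + 38.7294·d_A = (-3.4609,61.0906)
T_B = V + ((C−V)·d_B)·d_B = V + 38.7294·d_B = (-30.5263,51.7401)
sweep = 180° − θ = 136.6081°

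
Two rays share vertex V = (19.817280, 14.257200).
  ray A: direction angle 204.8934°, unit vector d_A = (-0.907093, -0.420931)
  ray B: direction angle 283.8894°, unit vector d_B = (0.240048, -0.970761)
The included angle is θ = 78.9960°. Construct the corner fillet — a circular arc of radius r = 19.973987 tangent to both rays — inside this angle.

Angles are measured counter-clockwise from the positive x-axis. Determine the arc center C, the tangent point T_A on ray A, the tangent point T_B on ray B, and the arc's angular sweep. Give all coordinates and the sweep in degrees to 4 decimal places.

center=(6.2442,-14.0611) T_A=(-2.1635,4.0571) T_B=(25.6342,-9.2664) sweep=101.0040

bisector direction at 244.3914° = (-0.432221,-0.901768)
center distance |VC| = r/sin(θ/2) = 19.973987/sin(39.4980°) = 31.403108
C = V + |VC|·bis = (6.2442,-14.0611)
T_A = V + ((C−V)·d_A)·d_A = V + 24.2321·d_A = (-2.1635,4.0571)
T_B = V + ((C−V)·d_B)·d_B = V + 24.2321·d_B = (25.6342,-9.2664)
sweep = 180° − θ = 101.0040°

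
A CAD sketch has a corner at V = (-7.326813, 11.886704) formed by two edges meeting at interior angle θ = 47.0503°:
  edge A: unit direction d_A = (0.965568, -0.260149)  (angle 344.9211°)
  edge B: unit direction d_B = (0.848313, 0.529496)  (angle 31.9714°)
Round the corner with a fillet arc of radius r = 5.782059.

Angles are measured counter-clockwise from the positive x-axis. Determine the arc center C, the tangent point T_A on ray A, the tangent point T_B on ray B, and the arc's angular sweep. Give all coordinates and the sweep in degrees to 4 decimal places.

bisector direction at 8.4463° = (0.989154,0.146882)
center distance |VC| = r/sin(θ/2) = 5.782059/sin(23.5252°) = 14.485873
C = V + |VC|·bis = (7.0019,14.0144)
T_A = V + ((C−V)·d_A)·d_A = V + 13.2819·d_A = (5.4978,8.4314)
T_B = V + ((C−V)·d_B)·d_B = V + 13.2819·d_B = (3.9404,18.9194)
sweep = 180° − θ = 132.9497°

center=(7.0019,14.0144) T_A=(5.4978,8.4314) T_B=(3.9404,18.9194) sweep=132.9497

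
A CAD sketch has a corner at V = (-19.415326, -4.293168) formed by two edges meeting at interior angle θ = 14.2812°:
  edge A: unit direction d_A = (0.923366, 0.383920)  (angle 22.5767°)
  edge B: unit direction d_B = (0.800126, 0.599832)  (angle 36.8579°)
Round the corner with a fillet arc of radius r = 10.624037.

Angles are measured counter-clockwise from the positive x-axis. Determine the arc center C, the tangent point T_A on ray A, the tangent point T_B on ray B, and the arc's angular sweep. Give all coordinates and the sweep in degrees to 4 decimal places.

center=(54.8119,38.0750) T_A=(58.8907,28.2651) T_B=(48.4392,46.5756) sweep=165.7188

bisector direction at 29.7173° = (0.868482,0.495721)
center distance |VC| = r/sin(θ/2) = 10.624037/sin(7.1406°) = 85.467759
C = V + |VC|·bis = (54.8119,38.0750)
T_A = V + ((C−V)·d_A)·d_A = V + 84.8049·d_A = (58.8907,28.2651)
T_B = V + ((C−V)·d_B)·d_B = V + 84.8049·d_B = (48.4392,46.5756)
sweep = 180° − θ = 165.7188°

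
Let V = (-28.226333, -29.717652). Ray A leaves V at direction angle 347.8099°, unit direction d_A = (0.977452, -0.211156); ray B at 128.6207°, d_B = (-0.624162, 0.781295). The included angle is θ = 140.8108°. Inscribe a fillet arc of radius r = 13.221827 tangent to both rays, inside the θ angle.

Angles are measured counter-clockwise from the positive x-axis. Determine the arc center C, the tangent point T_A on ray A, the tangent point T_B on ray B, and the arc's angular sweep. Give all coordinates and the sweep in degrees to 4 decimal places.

center=(-20.8339,-17.7878) T_A=(-23.6258,-30.7115) T_B=(-31.1641,-26.0403) sweep=39.1892

bisector direction at 58.2153° = (0.526729,0.850033)
center distance |VC| = r/sin(θ/2) = 13.221827/sin(70.4054°) = 14.034583
C = V + |VC|·bis = (-20.8339,-17.7878)
T_A = V + ((C−V)·d_A)·d_A = V + 4.7067·d_A = (-23.6258,-30.7115)
T_B = V + ((C−V)·d_B)·d_B = V + 4.7067·d_B = (-31.1641,-26.0403)
sweep = 180° − θ = 39.1892°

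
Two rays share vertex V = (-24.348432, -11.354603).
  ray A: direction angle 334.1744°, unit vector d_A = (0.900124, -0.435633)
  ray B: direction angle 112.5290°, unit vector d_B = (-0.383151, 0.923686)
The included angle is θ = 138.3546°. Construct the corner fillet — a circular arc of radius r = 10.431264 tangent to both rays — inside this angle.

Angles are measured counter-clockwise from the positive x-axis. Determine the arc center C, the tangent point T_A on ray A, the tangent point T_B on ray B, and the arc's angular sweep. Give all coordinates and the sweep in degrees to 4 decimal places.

center=(-16.2333,-3.6934) T_A=(-20.7775,-13.0828) T_B=(-25.8685,-7.6902) sweep=41.6454

bisector direction at 43.3517° = (0.727154,0.686475)
center distance |VC| = r/sin(θ/2) = 10.431264/sin(69.1773°) = 11.160193
C = V + |VC|·bis = (-16.2333,-3.6934)
T_A = V + ((C−V)·d_A)·d_A = V + 3.9672·d_A = (-20.7775,-13.0828)
T_B = V + ((C−V)·d_B)·d_B = V + 3.9672·d_B = (-25.8685,-7.6902)
sweep = 180° − θ = 41.6454°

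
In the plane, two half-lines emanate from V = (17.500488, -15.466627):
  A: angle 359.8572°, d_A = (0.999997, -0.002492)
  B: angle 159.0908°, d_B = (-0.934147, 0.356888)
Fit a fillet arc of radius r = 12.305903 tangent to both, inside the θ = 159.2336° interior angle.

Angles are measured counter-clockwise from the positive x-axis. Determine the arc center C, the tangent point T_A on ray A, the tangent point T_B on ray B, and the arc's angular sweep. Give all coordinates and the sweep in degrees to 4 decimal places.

center=(19.7860,-3.1664) T_A=(19.7553,-15.4722) T_B=(15.3941,-14.6619) sweep=20.7664

bisector direction at 79.4740° = (0.182682,0.983172)
center distance |VC| = r/sin(θ/2) = 12.305903/sin(79.6168°) = 12.510775
C = V + |VC|·bis = (19.7860,-3.1664)
T_A = V + ((C−V)·d_A)·d_A = V + 2.2548·d_A = (19.7553,-15.4722)
T_B = V + ((C−V)·d_B)·d_B = V + 2.2548·d_B = (15.3941,-14.6619)
sweep = 180° − θ = 20.7664°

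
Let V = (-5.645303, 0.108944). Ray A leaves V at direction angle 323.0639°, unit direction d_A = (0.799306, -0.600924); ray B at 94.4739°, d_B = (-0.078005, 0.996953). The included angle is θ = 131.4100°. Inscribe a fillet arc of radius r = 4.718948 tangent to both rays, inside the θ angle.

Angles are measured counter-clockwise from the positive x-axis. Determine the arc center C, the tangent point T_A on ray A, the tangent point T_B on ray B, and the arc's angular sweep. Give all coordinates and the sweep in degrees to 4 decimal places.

center=(-1.1069,2.6007) T_A=(-3.9426,-1.1711) T_B=(-5.8115,2.2326) sweep=48.5900

bisector direction at 28.7689° = (0.876568,0.481278)
center distance |VC| = r/sin(θ/2) = 4.718948/sin(65.7050°) = 5.177469
C = V + |VC|·bis = (-1.1069,2.6007)
T_A = V + ((C−V)·d_A)·d_A = V + 2.1302·d_A = (-3.9426,-1.1711)
T_B = V + ((C−V)·d_B)·d_B = V + 2.1302·d_B = (-5.8115,2.2326)
sweep = 180° − θ = 48.5900°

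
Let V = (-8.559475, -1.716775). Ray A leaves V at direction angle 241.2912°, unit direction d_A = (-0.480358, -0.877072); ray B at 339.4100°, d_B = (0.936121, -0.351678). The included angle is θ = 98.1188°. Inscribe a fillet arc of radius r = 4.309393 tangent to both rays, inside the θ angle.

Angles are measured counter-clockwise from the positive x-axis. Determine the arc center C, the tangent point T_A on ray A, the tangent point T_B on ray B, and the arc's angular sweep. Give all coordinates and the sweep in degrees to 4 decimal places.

bisector direction at 290.3506° = (0.347764,-0.937582)
center distance |VC| = r/sin(θ/2) = 4.309393/sin(49.0594°) = 5.704863
C = V + |VC|·bis = (-6.5755,-7.0656)
T_A = V + ((C−V)·d_A)·d_A = V + 3.7383·d_A = (-10.3552,-4.9955)
T_B = V + ((C−V)·d_B)·d_B = V + 3.7383·d_B = (-5.0600,-3.0314)
sweep = 180° − θ = 81.8812°

center=(-6.5755,-7.0656) T_A=(-10.3552,-4.9955) T_B=(-5.0600,-3.0314) sweep=81.8812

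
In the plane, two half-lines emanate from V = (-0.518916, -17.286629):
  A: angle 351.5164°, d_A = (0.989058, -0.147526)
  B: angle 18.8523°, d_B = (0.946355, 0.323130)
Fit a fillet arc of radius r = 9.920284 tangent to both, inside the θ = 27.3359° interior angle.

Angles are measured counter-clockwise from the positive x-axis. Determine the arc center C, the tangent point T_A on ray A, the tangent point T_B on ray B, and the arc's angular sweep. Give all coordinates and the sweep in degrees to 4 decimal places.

bisector direction at 5.1843° = (0.995909,0.090361)
center distance |VC| = r/sin(θ/2) = 9.920284/sin(13.6679°) = 41.982686
C = V + |VC|·bis = (41.2920,-13.4931)
T_A = V + ((C−V)·d_A)·d_A = V + 40.7938·d_A = (39.8285,-23.3048)
T_B = V + ((C−V)·d_B)·d_B = V + 40.7938·d_B = (38.0865,-4.1049)
sweep = 180° − θ = 152.6641°

center=(41.2920,-13.4931) T_A=(39.8285,-23.3048) T_B=(38.0865,-4.1049) sweep=152.6641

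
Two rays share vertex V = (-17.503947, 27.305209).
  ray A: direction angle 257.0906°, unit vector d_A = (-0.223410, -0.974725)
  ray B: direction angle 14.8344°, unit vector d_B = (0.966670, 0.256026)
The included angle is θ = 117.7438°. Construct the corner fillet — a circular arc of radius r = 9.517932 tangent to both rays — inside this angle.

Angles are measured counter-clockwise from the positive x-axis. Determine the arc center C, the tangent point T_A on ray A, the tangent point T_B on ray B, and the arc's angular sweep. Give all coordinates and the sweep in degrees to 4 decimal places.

bisector direction at 315.9625° = (0.718885,-0.695129)
center distance |VC| = r/sin(θ/2) = 9.517932/sin(58.8719°) = 11.118902
C = V + |VC|·bis = (-9.5107,19.5761)
T_A = V + ((C−V)·d_A)·d_A = V + 5.7480·d_A = (-18.7881,21.7025)
T_B = V + ((C−V)·d_B)·d_B = V + 5.7480·d_B = (-11.9476,28.7768)
sweep = 180° − θ = 62.2562°

center=(-9.5107,19.5761) T_A=(-18.7881,21.7025) T_B=(-11.9476,28.7768) sweep=62.2562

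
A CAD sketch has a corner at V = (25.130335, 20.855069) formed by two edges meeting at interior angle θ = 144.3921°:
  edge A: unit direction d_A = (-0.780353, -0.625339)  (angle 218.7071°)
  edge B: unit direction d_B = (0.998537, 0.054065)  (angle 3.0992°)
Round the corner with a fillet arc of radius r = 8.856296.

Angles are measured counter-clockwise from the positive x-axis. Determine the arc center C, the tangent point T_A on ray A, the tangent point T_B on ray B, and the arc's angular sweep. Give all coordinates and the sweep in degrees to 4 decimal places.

bisector direction at 290.9031° = (0.356789,-0.934185)
center distance |VC| = r/sin(θ/2) = 8.856296/sin(72.1960°) = 9.301774
C = V + |VC|·bis = (28.4491,12.1655)
T_A = V + ((C−V)·d_A)·d_A = V + 2.8441·d_A = (22.9109,19.0765)
T_B = V + ((C−V)·d_B)·d_B = V + 2.8441·d_B = (27.9703,21.0088)
sweep = 180° − θ = 35.6079°

center=(28.4491,12.1655) T_A=(22.9109,19.0765) T_B=(27.9703,21.0088) sweep=35.6079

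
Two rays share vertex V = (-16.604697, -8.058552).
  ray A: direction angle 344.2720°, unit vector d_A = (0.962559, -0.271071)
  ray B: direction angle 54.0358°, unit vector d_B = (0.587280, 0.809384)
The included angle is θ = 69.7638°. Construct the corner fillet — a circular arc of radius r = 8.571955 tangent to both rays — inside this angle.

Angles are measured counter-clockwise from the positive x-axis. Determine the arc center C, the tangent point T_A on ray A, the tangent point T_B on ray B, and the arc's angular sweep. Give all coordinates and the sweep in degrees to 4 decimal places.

center=(-2.4456,-3.1406) T_A=(-4.7692,-11.3916) T_B=(-9.3836,1.8935) sweep=110.2362

bisector direction at 19.1539° = (0.944641,0.328107)
center distance |VC| = r/sin(θ/2) = 8.571955/sin(34.8819°) = 14.988903
C = V + |VC|·bis = (-2.4456,-3.1406)
T_A = V + ((C−V)·d_A)·d_A = V + 12.2959·d_A = (-4.7692,-11.3916)
T_B = V + ((C−V)·d_B)·d_B = V + 12.2959·d_B = (-9.3836,1.8935)
sweep = 180° − θ = 110.2362°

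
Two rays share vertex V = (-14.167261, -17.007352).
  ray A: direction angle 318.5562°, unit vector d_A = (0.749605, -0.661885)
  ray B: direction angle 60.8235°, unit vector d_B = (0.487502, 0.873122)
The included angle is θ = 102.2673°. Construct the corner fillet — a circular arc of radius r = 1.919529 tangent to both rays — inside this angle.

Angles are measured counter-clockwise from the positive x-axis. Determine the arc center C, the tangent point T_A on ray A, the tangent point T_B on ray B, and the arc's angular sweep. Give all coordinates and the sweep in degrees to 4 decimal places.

bisector direction at 9.6899° = (0.985733,0.168315)
center distance |VC| = r/sin(θ/2) = 1.919529/sin(51.1337°) = 2.465322
C = V + |VC|·bis = (-11.7371,-16.5924)
T_A = V + ((C−V)·d_A)·d_A = V + 1.5470·d_A = (-13.0076,-18.0313)
T_B = V + ((C−V)·d_B)·d_B = V + 1.5470·d_B = (-13.4131,-15.6566)
sweep = 180° − θ = 77.7327°

center=(-11.7371,-16.5924) T_A=(-13.0076,-18.0313) T_B=(-13.4131,-15.6566) sweep=77.7327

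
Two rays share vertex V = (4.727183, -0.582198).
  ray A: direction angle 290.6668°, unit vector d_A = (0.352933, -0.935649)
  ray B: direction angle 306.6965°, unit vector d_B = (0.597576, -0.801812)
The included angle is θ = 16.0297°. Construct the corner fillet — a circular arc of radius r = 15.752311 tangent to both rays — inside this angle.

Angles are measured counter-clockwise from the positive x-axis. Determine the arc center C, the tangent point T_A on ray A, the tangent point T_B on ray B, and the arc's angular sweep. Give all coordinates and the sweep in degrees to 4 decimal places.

bisector direction at 298.6816° = (0.479943,-0.877300)
center distance |VC| = r/sin(θ/2) = 15.752311/sin(8.0148°) = 112.976681
C = V + |VC|·bis = (58.9495,-99.6966)
T_A = V + ((C−V)·d_A)·d_A = V + 111.8731·d_A = (44.2109,-105.2561)
T_B = V + ((C−V)·d_B)·d_B = V + 111.8731·d_B = (71.5799,-90.2834)
sweep = 180° − θ = 163.9703°

center=(58.9495,-99.6966) T_A=(44.2109,-105.2561) T_B=(71.5799,-90.2834) sweep=163.9703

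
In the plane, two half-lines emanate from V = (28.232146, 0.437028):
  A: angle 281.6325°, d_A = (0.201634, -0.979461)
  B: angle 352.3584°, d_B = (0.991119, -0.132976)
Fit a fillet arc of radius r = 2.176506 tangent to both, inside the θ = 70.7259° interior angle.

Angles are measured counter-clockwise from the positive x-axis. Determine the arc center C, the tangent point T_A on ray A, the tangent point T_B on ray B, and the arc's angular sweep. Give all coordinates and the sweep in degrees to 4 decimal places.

center=(30.9823,-2.1280) T_A=(28.8505,-2.5668) T_B=(31.2717,0.0292) sweep=109.2741

bisector direction at 316.9955° = (0.731300,-0.682056)
center distance |VC| = r/sin(θ/2) = 2.176506/sin(35.3629°) = 3.760676
C = V + |VC|·bis = (30.9823,-2.1280)
T_A = V + ((C−V)·d_A)·d_A = V + 3.0668·d_A = (28.8505,-2.5668)
T_B = V + ((C−V)·d_B)·d_B = V + 3.0668·d_B = (31.2717,0.0292)
sweep = 180° − θ = 109.2741°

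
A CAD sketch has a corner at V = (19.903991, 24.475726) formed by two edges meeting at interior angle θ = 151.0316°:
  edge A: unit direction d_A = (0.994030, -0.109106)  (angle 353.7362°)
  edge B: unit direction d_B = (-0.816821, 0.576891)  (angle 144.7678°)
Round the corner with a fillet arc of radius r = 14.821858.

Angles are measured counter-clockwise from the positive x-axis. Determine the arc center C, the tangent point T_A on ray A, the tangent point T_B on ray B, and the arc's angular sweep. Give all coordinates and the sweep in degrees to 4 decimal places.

bisector direction at 69.2520° = (0.354258,0.935148)
center distance |VC| = r/sin(θ/2) = 14.821858/sin(75.5158°) = 15.308411
C = V + |VC|·bis = (25.3271,38.7913)
T_A = V + ((C−V)·d_A)·d_A = V + 3.8288·d_A = (23.7100,24.0580)
T_B = V + ((C−V)·d_B)·d_B = V + 3.8288·d_B = (16.7765,26.6845)
sweep = 180° − θ = 28.9684°

center=(25.3271,38.7913) T_A=(23.7100,24.0580) T_B=(16.7765,26.6845) sweep=28.9684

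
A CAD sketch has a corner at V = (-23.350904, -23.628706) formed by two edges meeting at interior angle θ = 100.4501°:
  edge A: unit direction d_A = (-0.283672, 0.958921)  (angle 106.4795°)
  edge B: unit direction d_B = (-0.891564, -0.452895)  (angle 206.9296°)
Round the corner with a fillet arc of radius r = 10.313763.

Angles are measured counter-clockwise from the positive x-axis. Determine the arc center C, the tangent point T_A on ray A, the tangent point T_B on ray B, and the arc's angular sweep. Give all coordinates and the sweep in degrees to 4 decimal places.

bisector direction at 156.7046° = (-0.918478,0.395473)
center distance |VC| = r/sin(θ/2) = 10.313763/sin(50.2251°) = 13.419536
C = V + |VC|·bis = (-35.6764,-18.3216)
T_A = V + ((C−V)·d_A)·d_A = V + 8.5855·d_A = (-25.7864,-15.3959)
T_B = V + ((C−V)·d_B)·d_B = V + 8.5855·d_B = (-31.0054,-27.5170)
sweep = 180° − θ = 79.5499°

center=(-35.6764,-18.3216) T_A=(-25.7864,-15.3959) T_B=(-31.0054,-27.5170) sweep=79.5499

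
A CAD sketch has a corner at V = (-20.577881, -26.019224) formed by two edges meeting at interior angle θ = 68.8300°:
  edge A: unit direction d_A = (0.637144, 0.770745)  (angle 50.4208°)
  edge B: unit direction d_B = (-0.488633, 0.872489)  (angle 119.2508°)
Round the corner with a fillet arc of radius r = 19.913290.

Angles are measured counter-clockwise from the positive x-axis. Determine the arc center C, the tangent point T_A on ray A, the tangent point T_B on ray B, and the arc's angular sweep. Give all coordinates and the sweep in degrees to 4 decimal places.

bisector direction at 84.8358° = (0.090010,0.995941)
center distance |VC| = r/sin(θ/2) = 19.913290/sin(34.4150°) = 35.233349
C = V + |VC|·bis = (-17.4065,9.0711)
T_A = V + ((C−V)·d_A)·d_A = V + 29.0663·d_A = (-2.0585,-3.6165)
T_B = V + ((C−V)·d_B)·d_B = V + 29.0663·d_B = (-34.7806,-0.6592)
sweep = 180° − θ = 111.1700°

center=(-17.4065,9.0711) T_A=(-2.0585,-3.6165) T_B=(-34.7806,-0.6592) sweep=111.1700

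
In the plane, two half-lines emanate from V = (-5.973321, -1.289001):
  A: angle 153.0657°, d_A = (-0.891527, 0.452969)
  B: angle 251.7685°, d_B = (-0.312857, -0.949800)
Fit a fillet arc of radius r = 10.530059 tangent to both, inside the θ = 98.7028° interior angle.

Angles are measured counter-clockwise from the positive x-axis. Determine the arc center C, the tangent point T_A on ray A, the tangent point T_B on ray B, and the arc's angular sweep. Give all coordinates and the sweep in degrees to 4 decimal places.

center=(-18.8033,-6.5816) T_A=(-14.0335,2.8062) T_B=(-8.8018,-9.8760) sweep=81.2972

bisector direction at 202.4171° = (-0.924432,-0.381346)
center distance |VC| = r/sin(θ/2) = 10.530059/sin(49.3514°) = 13.878733
C = V + |VC|·bis = (-18.8033,-6.5816)
T_A = V + ((C−V)·d_A)·d_A = V + 9.0409·d_A = (-14.0335,2.8062)
T_B = V + ((C−V)·d_B)·d_B = V + 9.0409·d_B = (-8.8018,-9.8760)
sweep = 180° − θ = 81.2972°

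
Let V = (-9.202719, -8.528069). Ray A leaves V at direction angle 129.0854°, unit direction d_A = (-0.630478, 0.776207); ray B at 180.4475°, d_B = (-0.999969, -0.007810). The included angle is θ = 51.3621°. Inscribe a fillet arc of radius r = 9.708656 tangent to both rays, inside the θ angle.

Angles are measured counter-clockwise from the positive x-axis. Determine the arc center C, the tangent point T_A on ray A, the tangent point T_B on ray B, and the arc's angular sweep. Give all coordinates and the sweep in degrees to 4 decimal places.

center=(-29.4681,1.0226) T_A=(-21.9322,7.1437) T_B=(-29.3923,-8.6858) sweep=128.6379

bisector direction at 154.7664° = (-0.904578,0.426309)
center distance |VC| = r/sin(θ/2) = 9.708656/sin(25.6810°) = 22.403158
C = V + |VC|·bis = (-29.4681,1.0226)
T_A = V + ((C−V)·d_A)·d_A = V + 20.1902·d_A = (-21.9322,7.1437)
T_B = V + ((C−V)·d_B)·d_B = V + 20.1902·d_B = (-29.3923,-8.6858)
sweep = 180° − θ = 128.6379°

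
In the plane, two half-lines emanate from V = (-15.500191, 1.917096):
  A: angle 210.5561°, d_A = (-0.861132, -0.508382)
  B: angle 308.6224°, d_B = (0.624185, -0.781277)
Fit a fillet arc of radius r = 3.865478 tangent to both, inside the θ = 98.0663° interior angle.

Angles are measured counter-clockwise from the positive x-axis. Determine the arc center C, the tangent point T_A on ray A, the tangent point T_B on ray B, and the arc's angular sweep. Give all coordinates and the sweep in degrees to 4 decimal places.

bisector direction at 259.5892° = (-0.180704,-0.983538)
center distance |VC| = r/sin(θ/2) = 3.865478/sin(49.0331°) = 5.119235
C = V + |VC|·bis = (-16.4253,-3.1179)
T_A = V + ((C−V)·d_A)·d_A = V + 3.3563·d_A = (-18.3904,0.2108)
T_B = V + ((C−V)·d_B)·d_B = V + 3.3563·d_B = (-13.4052,-0.7051)
sweep = 180° − θ = 81.9337°

center=(-16.4253,-3.1179) T_A=(-18.3904,0.2108) T_B=(-13.4052,-0.7051) sweep=81.9337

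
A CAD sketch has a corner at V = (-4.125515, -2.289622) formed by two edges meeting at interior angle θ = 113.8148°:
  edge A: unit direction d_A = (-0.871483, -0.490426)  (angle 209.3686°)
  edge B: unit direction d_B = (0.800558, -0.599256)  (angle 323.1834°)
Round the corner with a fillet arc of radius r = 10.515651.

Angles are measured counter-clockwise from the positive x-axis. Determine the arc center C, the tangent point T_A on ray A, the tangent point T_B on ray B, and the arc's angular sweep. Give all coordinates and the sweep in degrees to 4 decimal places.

bisector direction at 266.2760° = (-0.064950,-0.997888)
center distance |VC| = r/sin(θ/2) = 10.515651/sin(56.9074°) = 12.551666
C = V + |VC|·bis = (-4.9407,-14.8148)
T_A = V + ((C−V)·d_A)·d_A = V + 6.8531·d_A = (-10.0979,-5.6506)
T_B = V + ((C−V)·d_B)·d_B = V + 6.8531·d_B = (1.3608,-6.3964)
sweep = 180° − θ = 66.1852°

center=(-4.9407,-14.8148) T_A=(-10.0979,-5.6506) T_B=(1.3608,-6.3964) sweep=66.1852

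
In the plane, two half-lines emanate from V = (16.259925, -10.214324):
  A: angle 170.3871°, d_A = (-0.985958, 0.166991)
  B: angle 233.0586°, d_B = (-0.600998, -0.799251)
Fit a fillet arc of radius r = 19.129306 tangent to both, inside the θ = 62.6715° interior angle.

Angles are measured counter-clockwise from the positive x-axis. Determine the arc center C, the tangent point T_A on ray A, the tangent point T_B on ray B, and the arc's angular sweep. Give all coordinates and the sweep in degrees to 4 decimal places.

center=(-17.9113,-23.8285) T_A=(-14.7169,-4.9678) T_B=(-2.6222,-35.3252) sweep=117.3285

bisector direction at 201.7228° = (-0.928985,-0.370117)
center distance |VC| = r/sin(θ/2) = 19.129306/sin(31.3358°) = 36.783438
C = V + |VC|·bis = (-17.9113,-23.8285)
T_A = V + ((C−V)·d_A)·d_A = V + 31.4180·d_A = (-14.7169,-4.9678)
T_B = V + ((C−V)·d_B)·d_B = V + 31.4180·d_B = (-2.6222,-35.3252)
sweep = 180° − θ = 117.3285°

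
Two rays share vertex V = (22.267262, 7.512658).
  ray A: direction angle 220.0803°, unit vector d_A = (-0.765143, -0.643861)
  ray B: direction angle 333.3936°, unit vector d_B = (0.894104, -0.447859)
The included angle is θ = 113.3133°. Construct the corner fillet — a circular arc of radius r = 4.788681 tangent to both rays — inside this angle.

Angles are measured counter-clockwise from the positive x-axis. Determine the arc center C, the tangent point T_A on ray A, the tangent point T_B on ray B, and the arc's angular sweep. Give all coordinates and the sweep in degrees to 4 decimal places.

center=(22.9397,1.8200) T_A=(19.8565,5.4840) T_B=(25.0844,6.1016) sweep=66.6867

bisector direction at 276.7369° = (0.117311,-0.993095)
center distance |VC| = r/sin(θ/2) = 4.788681/sin(56.6566°) = 5.732258
C = V + |VC|·bis = (22.9397,1.8200)
T_A = V + ((C−V)·d_A)·d_A = V + 3.1508·d_A = (19.8565,5.4840)
T_B = V + ((C−V)·d_B)·d_B = V + 3.1508·d_B = (25.0844,6.1016)
sweep = 180° − θ = 66.6867°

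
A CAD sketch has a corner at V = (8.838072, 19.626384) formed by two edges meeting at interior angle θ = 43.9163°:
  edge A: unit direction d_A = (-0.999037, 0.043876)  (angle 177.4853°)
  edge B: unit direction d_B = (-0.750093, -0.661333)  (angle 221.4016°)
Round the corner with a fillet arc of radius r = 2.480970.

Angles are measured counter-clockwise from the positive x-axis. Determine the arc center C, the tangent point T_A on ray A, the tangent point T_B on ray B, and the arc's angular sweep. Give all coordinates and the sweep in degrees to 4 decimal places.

bisector direction at 199.4434° = (-0.942970,-0.332876)
center distance |VC| = r/sin(θ/2) = 2.480970/sin(21.9581°) = 6.634865
C = V + |VC|·bis = (2.5816,17.4178)
T_A = V + ((C−V)·d_A)·d_A = V + 6.1536·d_A = (2.6904,19.8964)
T_B = V + ((C−V)·d_B)·d_B = V + 6.1536·d_B = (4.2223,15.5568)
sweep = 180° − θ = 136.0837°

center=(2.5816,17.4178) T_A=(2.6904,19.8964) T_B=(4.2223,15.5568) sweep=136.0837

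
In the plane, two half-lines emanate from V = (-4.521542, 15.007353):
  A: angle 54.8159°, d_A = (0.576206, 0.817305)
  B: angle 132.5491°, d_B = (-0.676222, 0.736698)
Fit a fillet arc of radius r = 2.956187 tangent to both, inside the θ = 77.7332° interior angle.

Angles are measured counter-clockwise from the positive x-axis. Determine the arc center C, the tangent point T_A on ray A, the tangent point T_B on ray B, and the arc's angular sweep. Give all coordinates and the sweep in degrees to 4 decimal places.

bisector direction at 93.6825° = (-0.064228,0.997935)
center distance |VC| = r/sin(θ/2) = 2.956187/sin(38.8666°) = 4.710985
C = V + |VC|·bis = (-4.8241,19.7086)
T_A = V + ((C−V)·d_A)·d_A = V + 3.6680·d_A = (-2.4080,18.0052)
T_B = V + ((C−V)·d_B)·d_B = V + 3.6680·d_B = (-7.0019,17.7096)
sweep = 180° − θ = 102.2668°

center=(-4.8241,19.7086) T_A=(-2.4080,18.0052) T_B=(-7.0019,17.7096) sweep=102.2668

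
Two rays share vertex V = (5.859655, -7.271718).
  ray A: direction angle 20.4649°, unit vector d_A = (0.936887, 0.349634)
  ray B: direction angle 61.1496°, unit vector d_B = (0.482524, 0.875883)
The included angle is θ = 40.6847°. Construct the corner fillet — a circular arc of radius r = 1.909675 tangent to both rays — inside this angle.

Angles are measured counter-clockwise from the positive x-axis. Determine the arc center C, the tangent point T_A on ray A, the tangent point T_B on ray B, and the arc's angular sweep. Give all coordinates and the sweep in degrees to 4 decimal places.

bisector direction at 40.8072° = (0.756912,0.653516)
center distance |VC| = r/sin(θ/2) = 1.909675/sin(20.3423°) = 5.493432
C = V + |VC|·bis = (10.0177,-3.6817)
T_A = V + ((C−V)·d_A)·d_A = V + 5.1508·d_A = (10.6854,-5.4708)
T_B = V + ((C−V)·d_B)·d_B = V + 5.1508·d_B = (8.3451,-2.7602)
sweep = 180° − θ = 139.3153°

center=(10.0177,-3.6817) T_A=(10.6854,-5.4708) T_B=(8.3451,-2.7602) sweep=139.3153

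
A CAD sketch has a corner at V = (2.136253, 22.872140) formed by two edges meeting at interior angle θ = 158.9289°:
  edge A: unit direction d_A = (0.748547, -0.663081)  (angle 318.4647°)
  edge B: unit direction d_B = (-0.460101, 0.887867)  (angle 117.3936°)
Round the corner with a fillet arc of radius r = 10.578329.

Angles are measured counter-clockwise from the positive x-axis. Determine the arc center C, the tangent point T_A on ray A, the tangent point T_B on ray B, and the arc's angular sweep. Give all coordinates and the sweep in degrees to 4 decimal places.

bisector direction at 37.9291° = (0.788771,0.614687)
center distance |VC| = r/sin(θ/2) = 10.578329/sin(79.4644°) = 10.759720
C = V + |VC|·bis = (10.6232,29.4860)
T_A = V + ((C−V)·d_A)·d_A = V + 1.9674·d_A = (3.6089,21.5676)
T_B = V + ((C−V)·d_B)·d_B = V + 1.9674·d_B = (1.2311,24.6189)
sweep = 180° − θ = 21.0711°

center=(10.6232,29.4860) T_A=(3.6089,21.5676) T_B=(1.2311,24.6189) sweep=21.0711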